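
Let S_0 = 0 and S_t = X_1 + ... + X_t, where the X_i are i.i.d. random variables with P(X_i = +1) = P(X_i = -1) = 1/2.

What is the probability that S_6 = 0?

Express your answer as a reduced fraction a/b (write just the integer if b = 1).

To reach position 0 after 6 steps: need 3 steps of +1 and 3 of -1.
Favorable paths: C(6,3) = 20
Total paths: 2^6 = 64
P = 20/64 = 5/16

Answer: 5/16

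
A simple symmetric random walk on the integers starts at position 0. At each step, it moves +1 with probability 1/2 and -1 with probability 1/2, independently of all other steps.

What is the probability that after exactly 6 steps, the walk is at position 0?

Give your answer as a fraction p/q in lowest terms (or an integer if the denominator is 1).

To return to 0 after 6 steps: need exactly 3 steps of +1 and 3 of -1.
Favorable paths: C(6,3) = 20
Total paths: 2^6 = 64
P = 20/64 = 5/16

Answer: 5/16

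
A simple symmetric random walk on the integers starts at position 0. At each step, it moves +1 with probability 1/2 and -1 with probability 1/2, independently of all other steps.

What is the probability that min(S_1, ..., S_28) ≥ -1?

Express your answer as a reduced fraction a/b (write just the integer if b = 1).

Let f(t,s) = #length-t paths at position s with S_1..S_t all ≥ -1.
f(t,s) = f(t-1,s-1) + f(t-1,s+1) for s ≥ -1; f(t,s) = 0 for s < -1.
t=0: f(0,0)=1
t=1: f(1,-1)=1 f(1,1)=1
t=2: f(2,0)=2 f(2,2)=1
t=3: f(3,-1)=2 f(3,1)=3 f(3,3)=1
t=4: f(4,0)=5 f(4,2)=4 f(4,4)=1
t=5: f(5,-1)=5 f(5,1)=9 f(5,3)=5 f(5,5)=1
t=6: f(6,0)=14 f(6,2)=14 f(6,4)=6 f(6,6)=1
t=7: f(7,-1)=14 f(7,1)=28 f(7,3)=20 f(7,5)=7 f(7,7)=1
t=8: f(8,0)=42 f(8,2)=48 f(8,4)=27 f(8,6)=8 f(8,8)=1
t=9: f(9,-1)=42 f(9,1)=90 f(9,3)=75 f(9,5)=35 f(9,7)=9 f(9,9)=1
t=10: f(10,0)=132 f(10,2)=165 f(10,4)=110 f(10,6)=44 f(10,8)=10 f(10,10)=1
t=11: f(11,-1)=132 f(11,1)=297 f(11,3)=275 f(11,5)=154 f(11,7)=54 f(11,9)=11 f(11,11)=1
t=12: f(12,0)=429 f(12,2)=572 f(12,4)=429 f(12,6)=208 f(12,8)=65 f(12,10)=12 f(12,12)=1
t=13: f(13,-1)=429 f(13,1)=1001 f(13,3)=1001 f(13,5)=637 f(13,7)=273 f(13,9)=77 f(13,11)=13 f(13,13)=1
t=14: f(14,0)=1430 f(14,2)=2002 f(14,4)=1638 f(14,6)=910 f(14,8)=350 f(14,10)=90 f(14,12)=14 f(14,14)=1
t=15: f(15,-1)=1430 f(15,1)=3432 f(15,3)=3640 f(15,5)=2548 f(15,7)=1260 f(15,9)=440 f(15,11)=104 f(15,13)=15 f(15,15)=1
t=16: f(16,0)=4862 f(16,2)=7072 f(16,4)=6188 f(16,6)=3808 f(16,8)=1700 f(16,10)=544 f(16,12)=119 f(16,14)=16 f(16,16)=1
t=17: f(17,-1)=4862 f(17,1)=11934 f(17,3)=13260 f(17,5)=9996 f(17,7)=5508 f(17,9)=2244 f(17,11)=663 f(17,13)=135 f(17,15)=17 f(17,17)=1
t=18: f(18,0)=16796 f(18,2)=25194 f(18,4)=23256 f(18,6)=15504 f(18,8)=7752 f(18,10)=2907 f(18,12)=798 f(18,14)=152 f(18,16)=18 f(18,18)=1
t=19: f(19,-1)=16796 f(19,1)=41990 f(19,3)=48450 f(19,5)=38760 f(19,7)=23256 f(19,9)=10659 f(19,11)=3705 f(19,13)=950 f(19,15)=170 f(19,17)=19 f(19,19)=1
t=20: f(20,0)=58786 f(20,2)=90440 f(20,4)=87210 f(20,6)=62016 f(20,8)=33915 f(20,10)=14364 f(20,12)=4655 f(20,14)=1120 f(20,16)=189 f(20,18)=20 f(20,20)=1
t=21: f(21,-1)=58786 f(21,1)=149226 f(21,3)=177650 f(21,5)=149226 f(21,7)=95931 f(21,9)=48279 f(21,11)=19019 f(21,13)=5775 f(21,15)=1309 f(21,17)=209 f(21,19)=21 f(21,21)=1
t=22: f(22,0)=208012 f(22,2)=326876 f(22,4)=326876 f(22,6)=245157 f(22,8)=144210 f(22,10)=67298 f(22,12)=24794 f(22,14)=7084 f(22,16)=1518 f(22,18)=230 f(22,20)=22 f(22,22)=1
t=23: f(23,-1)=208012 f(23,1)=534888 f(23,3)=653752 f(23,5)=572033 f(23,7)=389367 f(23,9)=211508 f(23,11)=92092 f(23,13)=31878 f(23,15)=8602 f(23,17)=1748 f(23,19)=252 f(23,21)=23 f(23,23)=1
t=24: f(24,0)=742900 f(24,2)=1188640 f(24,4)=1225785 f(24,6)=961400 f(24,8)=600875 f(24,10)=303600 f(24,12)=123970 f(24,14)=40480 f(24,16)=10350 f(24,18)=2000 f(24,20)=275 f(24,22)=24 f(24,24)=1
t=25: f(25,-1)=742900 f(25,1)=1931540 f(25,3)=2414425 f(25,5)=2187185 f(25,7)=1562275 f(25,9)=904475 f(25,11)=427570 f(25,13)=164450 f(25,15)=50830 f(25,17)=12350 f(25,19)=2275 f(25,21)=299 f(25,23)=25 f(25,25)=1
t=26: f(26,0)=2674440 f(26,2)=4345965 f(26,4)=4601610 f(26,6)=3749460 f(26,8)=2466750 f(26,10)=1332045 f(26,12)=592020 f(26,14)=215280 f(26,16)=63180 f(26,18)=14625 f(26,20)=2574 f(26,22)=324 f(26,24)=26 f(26,26)=1
t=27: f(27,-1)=2674440 f(27,1)=7020405 f(27,3)=8947575 f(27,5)=8351070 f(27,7)=6216210 f(27,9)=3798795 f(27,11)=1924065 f(27,13)=807300 f(27,15)=278460 f(27,17)=77805 f(27,19)=17199 f(27,21)=2898 f(27,23)=350 f(27,25)=27 f(27,27)=1
t=28: f(28,0)=9694845 f(28,2)=15967980 f(28,4)=17298645 f(28,6)=14567280 f(28,8)=10015005 f(28,10)=5722860 f(28,12)=2731365 f(28,14)=1085760 f(28,16)=356265 f(28,18)=95004 f(28,20)=20097 f(28,22)=3248 f(28,24)=377 f(28,26)=28 f(28,28)=1
Σ_s f(28,s) = 77558760
P = 77558760/268435456 = 9694845/33554432

Answer: 9694845/33554432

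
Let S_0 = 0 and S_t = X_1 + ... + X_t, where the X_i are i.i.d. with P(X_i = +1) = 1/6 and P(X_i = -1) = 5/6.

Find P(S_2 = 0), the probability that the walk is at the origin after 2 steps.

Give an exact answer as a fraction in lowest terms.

Answer: 5/18

Derivation:
To be at 0 after 2 steps: need exactly 1 step of +1 and 1 of -1.
Number of such sequences: C(2,1) = 2
Each has probability (1/6)^1 · (5/6)^1 = 5/36
P = 2 · 5/36 = 5/18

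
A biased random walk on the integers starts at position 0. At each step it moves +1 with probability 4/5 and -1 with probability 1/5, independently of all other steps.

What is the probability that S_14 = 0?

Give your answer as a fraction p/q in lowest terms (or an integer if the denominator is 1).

To be at 0 after 14 steps: need exactly 7 steps of +1 and 7 of -1.
Number of such sequences: C(14,7) = 3432
Each has probability (4/5)^7 · (1/5)^7 = 16384/6103515625
P = 3432 · 16384/6103515625 = 56229888/6103515625

Answer: 56229888/6103515625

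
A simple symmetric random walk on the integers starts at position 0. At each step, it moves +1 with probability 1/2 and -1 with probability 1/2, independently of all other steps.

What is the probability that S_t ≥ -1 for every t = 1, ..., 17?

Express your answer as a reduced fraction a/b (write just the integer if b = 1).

Answer: 12155/32768

Derivation:
Let f(t,s) = #length-t paths at position s with S_1..S_t all ≥ -1.
f(t,s) = f(t-1,s-1) + f(t-1,s+1) for s ≥ -1; f(t,s) = 0 for s < -1.
t=0: f(0,0)=1
t=1: f(1,-1)=1 f(1,1)=1
t=2: f(2,0)=2 f(2,2)=1
t=3: f(3,-1)=2 f(3,1)=3 f(3,3)=1
t=4: f(4,0)=5 f(4,2)=4 f(4,4)=1
t=5: f(5,-1)=5 f(5,1)=9 f(5,3)=5 f(5,5)=1
t=6: f(6,0)=14 f(6,2)=14 f(6,4)=6 f(6,6)=1
t=7: f(7,-1)=14 f(7,1)=28 f(7,3)=20 f(7,5)=7 f(7,7)=1
t=8: f(8,0)=42 f(8,2)=48 f(8,4)=27 f(8,6)=8 f(8,8)=1
t=9: f(9,-1)=42 f(9,1)=90 f(9,3)=75 f(9,5)=35 f(9,7)=9 f(9,9)=1
t=10: f(10,0)=132 f(10,2)=165 f(10,4)=110 f(10,6)=44 f(10,8)=10 f(10,10)=1
t=11: f(11,-1)=132 f(11,1)=297 f(11,3)=275 f(11,5)=154 f(11,7)=54 f(11,9)=11 f(11,11)=1
t=12: f(12,0)=429 f(12,2)=572 f(12,4)=429 f(12,6)=208 f(12,8)=65 f(12,10)=12 f(12,12)=1
t=13: f(13,-1)=429 f(13,1)=1001 f(13,3)=1001 f(13,5)=637 f(13,7)=273 f(13,9)=77 f(13,11)=13 f(13,13)=1
t=14: f(14,0)=1430 f(14,2)=2002 f(14,4)=1638 f(14,6)=910 f(14,8)=350 f(14,10)=90 f(14,12)=14 f(14,14)=1
t=15: f(15,-1)=1430 f(15,1)=3432 f(15,3)=3640 f(15,5)=2548 f(15,7)=1260 f(15,9)=440 f(15,11)=104 f(15,13)=15 f(15,15)=1
t=16: f(16,0)=4862 f(16,2)=7072 f(16,4)=6188 f(16,6)=3808 f(16,8)=1700 f(16,10)=544 f(16,12)=119 f(16,14)=16 f(16,16)=1
t=17: f(17,-1)=4862 f(17,1)=11934 f(17,3)=13260 f(17,5)=9996 f(17,7)=5508 f(17,9)=2244 f(17,11)=663 f(17,13)=135 f(17,15)=17 f(17,17)=1
Σ_s f(17,s) = 48620
P = 48620/131072 = 12155/32768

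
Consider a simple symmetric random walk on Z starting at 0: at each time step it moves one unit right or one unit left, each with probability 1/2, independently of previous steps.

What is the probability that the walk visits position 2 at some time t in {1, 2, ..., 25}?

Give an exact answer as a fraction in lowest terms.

Answer: 2894229/4194304

Derivation:
Count via complement. Let g(t,s) = #length-t paths at position s with S_1..S_t all ≠ 2.
g(t,s) = g(t-1,s-1) + g(t-1,s+1) for s ≠ 2; g(t,2) = 0.
t=0: g(0,0)=1
t=1: g(1,-1)=1 g(1,1)=1
t=2: g(2,-2)=1 g(2,0)=2
t=3: g(3,-3)=1 g(3,-1)=3 g(3,1)=2
t=4: g(4,-4)=1 g(4,-2)=4 g(4,0)=5
t=5: g(5,-5)=1 g(5,-3)=5 g(5,-1)=9 g(5,1)=5
t=6: g(6,-6)=1 g(6,-4)=6 g(6,-2)=14 g(6,0)=14
t=7: g(7,-7)=1 g(7,-5)=7 g(7,-3)=20 g(7,-1)=28 g(7,1)=14
t=8: g(8,-8)=1 g(8,-6)=8 g(8,-4)=27 g(8,-2)=48 g(8,0)=42
t=9: g(9,-9)=1 g(9,-7)=9 g(9,-5)=35 g(9,-3)=75 g(9,-1)=90 g(9,1)=42
t=10: g(10,-10)=1 g(10,-8)=10 g(10,-6)=44 g(10,-4)=110 g(10,-2)=165 g(10,0)=132
t=11: g(11,-11)=1 g(11,-9)=11 g(11,-7)=54 g(11,-5)=154 g(11,-3)=275 g(11,-1)=297 g(11,1)=132
t=12: g(12,-12)=1 g(12,-10)=12 g(12,-8)=65 g(12,-6)=208 g(12,-4)=429 g(12,-2)=572 g(12,0)=429
t=13: g(13,-13)=1 g(13,-11)=13 g(13,-9)=77 g(13,-7)=273 g(13,-5)=637 g(13,-3)=1001 g(13,-1)=1001 g(13,1)=429
t=14: g(14,-14)=1 g(14,-12)=14 g(14,-10)=90 g(14,-8)=350 g(14,-6)=910 g(14,-4)=1638 g(14,-2)=2002 g(14,0)=1430
t=15: g(15,-15)=1 g(15,-13)=15 g(15,-11)=104 g(15,-9)=440 g(15,-7)=1260 g(15,-5)=2548 g(15,-3)=3640 g(15,-1)=3432 g(15,1)=1430
t=16: g(16,-16)=1 g(16,-14)=16 g(16,-12)=119 g(16,-10)=544 g(16,-8)=1700 g(16,-6)=3808 g(16,-4)=6188 g(16,-2)=7072 g(16,0)=4862
t=17: g(17,-17)=1 g(17,-15)=17 g(17,-13)=135 g(17,-11)=663 g(17,-9)=2244 g(17,-7)=5508 g(17,-5)=9996 g(17,-3)=13260 g(17,-1)=11934 g(17,1)=4862
t=18: g(18,-18)=1 g(18,-16)=18 g(18,-14)=152 g(18,-12)=798 g(18,-10)=2907 g(18,-8)=7752 g(18,-6)=15504 g(18,-4)=23256 g(18,-2)=25194 g(18,0)=16796
t=19: g(19,-19)=1 g(19,-17)=19 g(19,-15)=170 g(19,-13)=950 g(19,-11)=3705 g(19,-9)=10659 g(19,-7)=23256 g(19,-5)=38760 g(19,-3)=48450 g(19,-1)=41990 g(19,1)=16796
t=20: g(20,-20)=1 g(20,-18)=20 g(20,-16)=189 g(20,-14)=1120 g(20,-12)=4655 g(20,-10)=14364 g(20,-8)=33915 g(20,-6)=62016 g(20,-4)=87210 g(20,-2)=90440 g(20,0)=58786
t=21: g(21,-21)=1 g(21,-19)=21 g(21,-17)=209 g(21,-15)=1309 g(21,-13)=5775 g(21,-11)=19019 g(21,-9)=48279 g(21,-7)=95931 g(21,-5)=149226 g(21,-3)=177650 g(21,-1)=149226 g(21,1)=58786
t=22: g(22,-22)=1 g(22,-20)=22 g(22,-18)=230 g(22,-16)=1518 g(22,-14)=7084 g(22,-12)=24794 g(22,-10)=67298 g(22,-8)=144210 g(22,-6)=245157 g(22,-4)=326876 g(22,-2)=326876 g(22,0)=208012
t=23: g(23,-23)=1 g(23,-21)=23 g(23,-19)=252 g(23,-17)=1748 g(23,-15)=8602 g(23,-13)=31878 g(23,-11)=92092 g(23,-9)=211508 g(23,-7)=389367 g(23,-5)=572033 g(23,-3)=653752 g(23,-1)=534888 g(23,1)=208012
t=24: g(24,-24)=1 g(24,-22)=24 g(24,-20)=275 g(24,-18)=2000 g(24,-16)=10350 g(24,-14)=40480 g(24,-12)=123970 g(24,-10)=303600 g(24,-8)=600875 g(24,-6)=961400 g(24,-4)=1225785 g(24,-2)=1188640 g(24,0)=742900
t=25: g(25,-25)=1 g(25,-23)=25 g(25,-21)=299 g(25,-19)=2275 g(25,-17)=12350 g(25,-15)=50830 g(25,-13)=164450 g(25,-11)=427570 g(25,-9)=904475 g(25,-7)=1562275 g(25,-5)=2187185 g(25,-3)=2414425 g(25,-1)=1931540 g(25,1)=742900
Paths never hitting 2: Σ_s g(25,s) = 10400600
Paths hitting 2: 2^25 - 10400600 = 23153832
P = 23153832/33554432 = 2894229/4194304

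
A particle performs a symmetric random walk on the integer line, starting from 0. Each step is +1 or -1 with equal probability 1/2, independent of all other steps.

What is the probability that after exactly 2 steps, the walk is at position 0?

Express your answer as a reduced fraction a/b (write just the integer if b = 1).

To return to 0 after 2 steps: need exactly 1 step of +1 and 1 of -1.
Favorable paths: C(2,1) = 2
Total paths: 2^2 = 4
P = 2/4 = 1/2

Answer: 1/2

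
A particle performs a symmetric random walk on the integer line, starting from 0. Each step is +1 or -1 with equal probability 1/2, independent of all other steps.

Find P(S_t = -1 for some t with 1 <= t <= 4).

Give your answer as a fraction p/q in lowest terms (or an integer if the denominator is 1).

Count via complement. Let g(t,s) = #length-t paths at position s with S_1..S_t all ≠ -1.
g(t,s) = g(t-1,s-1) + g(t-1,s+1) for s ≠ -1; g(t,-1) = 0.
t=0: g(0,0)=1
t=1: g(1,1)=1
t=2: g(2,0)=1 g(2,2)=1
t=3: g(3,1)=2 g(3,3)=1
t=4: g(4,0)=2 g(4,2)=3 g(4,4)=1
Paths never hitting -1: Σ_s g(4,s) = 6
Paths hitting -1: 2^4 - 6 = 10
P = 10/16 = 5/8

Answer: 5/8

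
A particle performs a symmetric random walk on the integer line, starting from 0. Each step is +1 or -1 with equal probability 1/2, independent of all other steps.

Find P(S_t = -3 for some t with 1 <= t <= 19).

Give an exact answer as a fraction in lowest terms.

Answer: 131975/262144

Derivation:
Count via complement. Let g(t,s) = #length-t paths at position s with S_1..S_t all ≠ -3.
g(t,s) = g(t-1,s-1) + g(t-1,s+1) for s ≠ -3; g(t,-3) = 0.
t=0: g(0,0)=1
t=1: g(1,-1)=1 g(1,1)=1
t=2: g(2,-2)=1 g(2,0)=2 g(2,2)=1
t=3: g(3,-1)=3 g(3,1)=3 g(3,3)=1
t=4: g(4,-2)=3 g(4,0)=6 g(4,2)=4 g(4,4)=1
t=5: g(5,-1)=9 g(5,1)=10 g(5,3)=5 g(5,5)=1
t=6: g(6,-2)=9 g(6,0)=19 g(6,2)=15 g(6,4)=6 g(6,6)=1
t=7: g(7,-1)=28 g(7,1)=34 g(7,3)=21 g(7,5)=7 g(7,7)=1
t=8: g(8,-2)=28 g(8,0)=62 g(8,2)=55 g(8,4)=28 g(8,6)=8 g(8,8)=1
t=9: g(9,-1)=90 g(9,1)=117 g(9,3)=83 g(9,5)=36 g(9,7)=9 g(9,9)=1
t=10: g(10,-2)=90 g(10,0)=207 g(10,2)=200 g(10,4)=119 g(10,6)=45 g(10,8)=10 g(10,10)=1
t=11: g(11,-1)=297 g(11,1)=407 g(11,3)=319 g(11,5)=164 g(11,7)=55 g(11,9)=11 g(11,11)=1
t=12: g(12,-2)=297 g(12,0)=704 g(12,2)=726 g(12,4)=483 g(12,6)=219 g(12,8)=66 g(12,10)=12 g(12,12)=1
t=13: g(13,-1)=1001 g(13,1)=1430 g(13,3)=1209 g(13,5)=702 g(13,7)=285 g(13,9)=78 g(13,11)=13 g(13,13)=1
t=14: g(14,-2)=1001 g(14,0)=2431 g(14,2)=2639 g(14,4)=1911 g(14,6)=987 g(14,8)=363 g(14,10)=91 g(14,12)=14 g(14,14)=1
t=15: g(15,-1)=3432 g(15,1)=5070 g(15,3)=4550 g(15,5)=2898 g(15,7)=1350 g(15,9)=454 g(15,11)=105 g(15,13)=15 g(15,15)=1
t=16: g(16,-2)=3432 g(16,0)=8502 g(16,2)=9620 g(16,4)=7448 g(16,6)=4248 g(16,8)=1804 g(16,10)=559 g(16,12)=120 g(16,14)=16 g(16,16)=1
t=17: g(17,-1)=11934 g(17,1)=18122 g(17,3)=17068 g(17,5)=11696 g(17,7)=6052 g(17,9)=2363 g(17,11)=679 g(17,13)=136 g(17,15)=17 g(17,17)=1
t=18: g(18,-2)=11934 g(18,0)=30056 g(18,2)=35190 g(18,4)=28764 g(18,6)=17748 g(18,8)=8415 g(18,10)=3042 g(18,12)=815 g(18,14)=153 g(18,16)=18 g(18,18)=1
t=19: g(19,-1)=41990 g(19,1)=65246 g(19,3)=63954 g(19,5)=46512 g(19,7)=26163 g(19,9)=11457 g(19,11)=3857 g(19,13)=968 g(19,15)=171 g(19,17)=19 g(19,19)=1
Paths never hitting -3: Σ_s g(19,s) = 260338
Paths hitting -3: 2^19 - 260338 = 263950
P = 263950/524288 = 131975/262144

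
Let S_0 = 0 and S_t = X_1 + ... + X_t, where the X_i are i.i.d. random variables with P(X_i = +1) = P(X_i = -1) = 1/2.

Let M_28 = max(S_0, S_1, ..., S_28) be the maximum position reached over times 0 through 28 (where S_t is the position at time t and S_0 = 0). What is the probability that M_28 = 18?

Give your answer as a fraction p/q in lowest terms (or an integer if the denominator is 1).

Let M_28 = max(S_0,...,S_28). Use the reflection principle: for j ≥ 1, #{paths with M_28 ≥ j} = #{S_28 ≥ j} + #{S_28 ≥ j+1}.
By reflection, #{M_28 ≥ 18} = #{S_28 ≥ 18} + #{S_28 ≥ 19} = 122438 + 24158 = 146596.
#{M_28 ≥ 19} = #{S_28 ≥ 19} + #{S_28 ≥ 20} = 24158 + 24158 = 48316.
#{M_28 = 18} = 146596 - 48316 = 98280.
P(M_28 = 18) = 98280/268435456 = 12285/33554432

Answer: 12285/33554432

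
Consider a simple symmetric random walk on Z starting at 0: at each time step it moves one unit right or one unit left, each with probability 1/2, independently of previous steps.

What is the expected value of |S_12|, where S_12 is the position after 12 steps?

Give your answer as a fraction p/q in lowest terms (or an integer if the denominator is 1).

S_12 takes values m ≡ 0 (mod 2) with |m| ≤ 12; P(S_12=m) = C(12,(12+m)/2)/2^12.
Total paths: 2^12 = 4096
Distribution: P(S=-12)=1/4096, P(S=-10)=12/4096, P(S=-8)=66/4096, P(S=-6)=220/4096, P(S=-4)=495/4096, P(S=-2)=792/4096, P(S=0)=924/4096, P(S=2)=792/4096, P(S=4)=495/4096, P(S=6)=220/4096, P(S=8)=66/4096, P(S=10)=12/4096, P(S=12)=1/4096
E[|S_12|] = Σ_m |m|·P(S_12=m) = 11088/4096 = 693/256

Answer: 693/256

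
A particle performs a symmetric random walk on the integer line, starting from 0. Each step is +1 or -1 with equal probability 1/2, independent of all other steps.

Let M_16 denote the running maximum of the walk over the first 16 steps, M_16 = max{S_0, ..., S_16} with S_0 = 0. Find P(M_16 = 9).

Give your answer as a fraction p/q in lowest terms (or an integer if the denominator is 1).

Answer: 35/4096

Derivation:
Let M_16 = max(S_0,...,S_16). Use the reflection principle: for j ≥ 1, #{paths with M_16 ≥ j} = #{S_16 ≥ j} + #{S_16 ≥ j+1}.
By reflection, #{M_16 ≥ 9} = #{S_16 ≥ 9} + #{S_16 ≥ 10} = 697 + 697 = 1394.
#{M_16 ≥ 10} = #{S_16 ≥ 10} + #{S_16 ≥ 11} = 697 + 137 = 834.
#{M_16 = 9} = 1394 - 834 = 560.
P(M_16 = 9) = 560/65536 = 35/4096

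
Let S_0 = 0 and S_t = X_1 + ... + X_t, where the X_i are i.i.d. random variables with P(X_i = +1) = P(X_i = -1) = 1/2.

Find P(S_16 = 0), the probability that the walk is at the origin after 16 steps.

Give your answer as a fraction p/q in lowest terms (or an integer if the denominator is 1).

Answer: 6435/32768

Derivation:
To return to 0 after 16 steps: need exactly 8 steps of +1 and 8 of -1.
Favorable paths: C(16,8) = 12870
Total paths: 2^16 = 65536
P = 12870/65536 = 6435/32768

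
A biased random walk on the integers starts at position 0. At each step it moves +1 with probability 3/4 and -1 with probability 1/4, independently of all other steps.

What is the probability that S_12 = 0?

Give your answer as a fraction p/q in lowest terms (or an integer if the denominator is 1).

Answer: 168399/4194304

Derivation:
To be at 0 after 12 steps: need exactly 6 steps of +1 and 6 of -1.
Number of such sequences: C(12,6) = 924
Each has probability (3/4)^6 · (1/4)^6 = 729/16777216
P = 924 · 729/16777216 = 168399/4194304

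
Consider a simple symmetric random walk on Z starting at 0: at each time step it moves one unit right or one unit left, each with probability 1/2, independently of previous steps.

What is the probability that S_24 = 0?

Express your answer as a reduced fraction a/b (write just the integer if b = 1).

Answer: 676039/4194304

Derivation:
To return to 0 after 24 steps: need exactly 12 steps of +1 and 12 of -1.
Favorable paths: C(24,12) = 2704156
Total paths: 2^24 = 16777216
P = 2704156/16777216 = 676039/4194304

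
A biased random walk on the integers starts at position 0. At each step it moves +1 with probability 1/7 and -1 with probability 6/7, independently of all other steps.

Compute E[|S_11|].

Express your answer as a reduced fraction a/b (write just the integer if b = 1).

Answer: 317270921/40353607

Derivation:
S_11 takes values m ≡ 1 (mod 2) with |m| ≤ 11; P(S_11=m) = C(11,(11+m)/2) · (1/7)^((11+m)/2) · (6/7)^((11-m)/2).
Distribution: P(S=-11)=362797056/1977326743, P(S=-9)=665127936/1977326743, P(S=-7)=554273280/1977326743, P(S=-5)=277136640/1977326743, P(S=-3)=92378880/1977326743, P(S=-1)=3079296/282475249, P(S=1)=513216/282475249, P(S=3)=427680/1977326743, P(S=5)=35640/1977326743, P(S=7)=1980/1977326743, P(S=9)=66/1977326743, P(S=11)=1/1977326743
E[|S_11|] = Σ_m |m|·P(S_11=m) = 317270921/40353607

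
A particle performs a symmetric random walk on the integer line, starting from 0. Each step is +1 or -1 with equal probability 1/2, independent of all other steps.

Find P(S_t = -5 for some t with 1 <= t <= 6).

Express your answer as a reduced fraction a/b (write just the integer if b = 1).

Answer: 1/32

Derivation:
Count via complement. Let g(t,s) = #length-t paths at position s with S_1..S_t all ≠ -5.
g(t,s) = g(t-1,s-1) + g(t-1,s+1) for s ≠ -5; g(t,-5) = 0.
t=0: g(0,0)=1
t=1: g(1,-1)=1 g(1,1)=1
t=2: g(2,-2)=1 g(2,0)=2 g(2,2)=1
t=3: g(3,-3)=1 g(3,-1)=3 g(3,1)=3 g(3,3)=1
t=4: g(4,-4)=1 g(4,-2)=4 g(4,0)=6 g(4,2)=4 g(4,4)=1
t=5: g(5,-3)=5 g(5,-1)=10 g(5,1)=10 g(5,3)=5 g(5,5)=1
t=6: g(6,-4)=5 g(6,-2)=15 g(6,0)=20 g(6,2)=15 g(6,4)=6 g(6,6)=1
Paths never hitting -5: Σ_s g(6,s) = 62
Paths hitting -5: 2^6 - 62 = 2
P = 2/64 = 1/32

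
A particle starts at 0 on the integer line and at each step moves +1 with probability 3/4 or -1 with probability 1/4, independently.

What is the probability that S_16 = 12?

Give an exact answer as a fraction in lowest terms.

To reach position 12 after 16 steps: need 14 steps of +1 and 2 steps of -1.
Number of such sequences: C(16,14) = 120
Each has probability (3/4)^14 · (1/4)^2 = 4782969/4294967296
P = 120 · 4782969/4294967296 = 71744535/536870912

Answer: 71744535/536870912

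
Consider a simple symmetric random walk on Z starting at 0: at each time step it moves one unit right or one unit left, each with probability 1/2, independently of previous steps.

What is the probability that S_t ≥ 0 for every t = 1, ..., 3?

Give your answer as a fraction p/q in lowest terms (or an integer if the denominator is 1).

Let f(t,s) = #length-t paths at position s with S_1..S_t all ≥ 0.
f(t,s) = f(t-1,s-1) + f(t-1,s+1) for s ≥ 0; f(t,s) = 0 for s < 0.
t=0: f(0,0)=1
t=1: f(1,1)=1
t=2: f(2,0)=1 f(2,2)=1
t=3: f(3,1)=2 f(3,3)=1
Σ_s f(3,s) = 3
P = 3/8 = 3/8

Answer: 3/8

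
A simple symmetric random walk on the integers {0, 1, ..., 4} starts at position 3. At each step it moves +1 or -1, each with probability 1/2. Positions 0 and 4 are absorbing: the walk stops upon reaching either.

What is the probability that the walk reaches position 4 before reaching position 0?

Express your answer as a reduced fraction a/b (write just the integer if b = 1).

Symmetric walk (p = 1/2): the harmonic-function argument gives P(hit 4 before 0 | start at 3) = a/N.
P = 3/4 = 3/4

Answer: 3/4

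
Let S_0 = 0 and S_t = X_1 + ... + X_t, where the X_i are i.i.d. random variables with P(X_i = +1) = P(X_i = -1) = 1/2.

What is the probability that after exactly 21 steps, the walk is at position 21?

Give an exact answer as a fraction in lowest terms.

Answer: 1/2097152

Derivation:
To reach position 21 after 21 steps: need 21 steps of +1 and 0 of -1.
Favorable paths: C(21,21) = 1
Total paths: 2^21 = 2097152
P = 1/2097152 = 1/2097152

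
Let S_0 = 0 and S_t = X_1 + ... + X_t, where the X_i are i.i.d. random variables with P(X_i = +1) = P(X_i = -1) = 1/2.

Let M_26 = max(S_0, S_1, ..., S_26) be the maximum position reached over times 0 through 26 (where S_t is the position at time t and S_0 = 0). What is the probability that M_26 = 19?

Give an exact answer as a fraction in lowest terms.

Answer: 325/8388608

Derivation:
Let M_26 = max(S_0,...,S_26). Use the reflection principle: for j ≥ 1, #{paths with M_26 ≥ j} = #{S_26 ≥ j} + #{S_26 ≥ j+1}.
By reflection, #{M_26 ≥ 19} = #{S_26 ≥ 19} + #{S_26 ≥ 20} = 2952 + 2952 = 5904.
#{M_26 ≥ 20} = #{S_26 ≥ 20} + #{S_26 ≥ 21} = 2952 + 352 = 3304.
#{M_26 = 19} = 5904 - 3304 = 2600.
P(M_26 = 19) = 2600/67108864 = 325/8388608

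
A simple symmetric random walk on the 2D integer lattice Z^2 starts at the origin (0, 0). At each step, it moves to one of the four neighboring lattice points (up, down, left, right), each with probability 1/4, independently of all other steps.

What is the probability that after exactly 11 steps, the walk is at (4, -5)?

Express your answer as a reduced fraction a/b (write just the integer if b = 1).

Let h be the number of horizontal steps (so 11-h are vertical). To end at (4,-5) need (h+4)/2 right-steps and ((11-h)-5)/2 up-steps.
Sum over h with 4 ≤ h ≤ 6, h ≡ 0 (mod 2), 11-h ≡ 1 (mod 2):
h=4: C(11,4)·C(4,4)·C(7,1) = 330·1·7 = 2310
h=6: C(11,6)·C(6,5)·C(5,0) = 462·6·1 = 2772
Total favorable: 5082
Total paths: 4^11 = 4194304
P = 5082/4194304 = 2541/2097152

Answer: 2541/2097152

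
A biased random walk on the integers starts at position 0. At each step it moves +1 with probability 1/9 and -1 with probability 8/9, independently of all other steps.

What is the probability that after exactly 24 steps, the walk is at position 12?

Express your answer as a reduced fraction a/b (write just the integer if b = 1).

To reach position 12 after 24 steps: need 18 steps of +1 and 6 steps of -1.
Number of such sequences: C(24,18) = 134596
Each has probability (1/9)^18 · (8/9)^6 = 262144/79766443076872509863361
P = 134596 · 262144/79766443076872509863361 = 35283533824/79766443076872509863361

Answer: 35283533824/79766443076872509863361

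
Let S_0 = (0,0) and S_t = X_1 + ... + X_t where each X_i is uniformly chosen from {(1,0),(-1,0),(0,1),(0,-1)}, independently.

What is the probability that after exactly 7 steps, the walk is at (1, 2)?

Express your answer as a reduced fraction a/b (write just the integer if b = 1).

Let h be the number of horizontal steps (so 7-h are vertical). To end at (1,2) need (h+1)/2 right-steps and ((7-h)+2)/2 up-steps.
Sum over h with 1 ≤ h ≤ 5, h ≡ 1 (mod 2), 7-h ≡ 0 (mod 2):
h=1: C(7,1)·C(1,1)·C(6,4) = 7·1·15 = 105
h=3: C(7,3)·C(3,2)·C(4,3) = 35·3·4 = 420
h=5: C(7,5)·C(5,3)·C(2,2) = 21·10·1 = 210
Total favorable: 735
Total paths: 4^7 = 16384
P = 735/16384 = 735/16384

Answer: 735/16384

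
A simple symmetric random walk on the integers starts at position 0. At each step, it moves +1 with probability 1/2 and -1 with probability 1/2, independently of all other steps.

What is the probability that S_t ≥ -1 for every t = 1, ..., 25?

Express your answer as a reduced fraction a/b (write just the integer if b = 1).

Answer: 1300075/4194304

Derivation:
Let f(t,s) = #length-t paths at position s with S_1..S_t all ≥ -1.
f(t,s) = f(t-1,s-1) + f(t-1,s+1) for s ≥ -1; f(t,s) = 0 for s < -1.
t=0: f(0,0)=1
t=1: f(1,-1)=1 f(1,1)=1
t=2: f(2,0)=2 f(2,2)=1
t=3: f(3,-1)=2 f(3,1)=3 f(3,3)=1
t=4: f(4,0)=5 f(4,2)=4 f(4,4)=1
t=5: f(5,-1)=5 f(5,1)=9 f(5,3)=5 f(5,5)=1
t=6: f(6,0)=14 f(6,2)=14 f(6,4)=6 f(6,6)=1
t=7: f(7,-1)=14 f(7,1)=28 f(7,3)=20 f(7,5)=7 f(7,7)=1
t=8: f(8,0)=42 f(8,2)=48 f(8,4)=27 f(8,6)=8 f(8,8)=1
t=9: f(9,-1)=42 f(9,1)=90 f(9,3)=75 f(9,5)=35 f(9,7)=9 f(9,9)=1
t=10: f(10,0)=132 f(10,2)=165 f(10,4)=110 f(10,6)=44 f(10,8)=10 f(10,10)=1
t=11: f(11,-1)=132 f(11,1)=297 f(11,3)=275 f(11,5)=154 f(11,7)=54 f(11,9)=11 f(11,11)=1
t=12: f(12,0)=429 f(12,2)=572 f(12,4)=429 f(12,6)=208 f(12,8)=65 f(12,10)=12 f(12,12)=1
t=13: f(13,-1)=429 f(13,1)=1001 f(13,3)=1001 f(13,5)=637 f(13,7)=273 f(13,9)=77 f(13,11)=13 f(13,13)=1
t=14: f(14,0)=1430 f(14,2)=2002 f(14,4)=1638 f(14,6)=910 f(14,8)=350 f(14,10)=90 f(14,12)=14 f(14,14)=1
t=15: f(15,-1)=1430 f(15,1)=3432 f(15,3)=3640 f(15,5)=2548 f(15,7)=1260 f(15,9)=440 f(15,11)=104 f(15,13)=15 f(15,15)=1
t=16: f(16,0)=4862 f(16,2)=7072 f(16,4)=6188 f(16,6)=3808 f(16,8)=1700 f(16,10)=544 f(16,12)=119 f(16,14)=16 f(16,16)=1
t=17: f(17,-1)=4862 f(17,1)=11934 f(17,3)=13260 f(17,5)=9996 f(17,7)=5508 f(17,9)=2244 f(17,11)=663 f(17,13)=135 f(17,15)=17 f(17,17)=1
t=18: f(18,0)=16796 f(18,2)=25194 f(18,4)=23256 f(18,6)=15504 f(18,8)=7752 f(18,10)=2907 f(18,12)=798 f(18,14)=152 f(18,16)=18 f(18,18)=1
t=19: f(19,-1)=16796 f(19,1)=41990 f(19,3)=48450 f(19,5)=38760 f(19,7)=23256 f(19,9)=10659 f(19,11)=3705 f(19,13)=950 f(19,15)=170 f(19,17)=19 f(19,19)=1
t=20: f(20,0)=58786 f(20,2)=90440 f(20,4)=87210 f(20,6)=62016 f(20,8)=33915 f(20,10)=14364 f(20,12)=4655 f(20,14)=1120 f(20,16)=189 f(20,18)=20 f(20,20)=1
t=21: f(21,-1)=58786 f(21,1)=149226 f(21,3)=177650 f(21,5)=149226 f(21,7)=95931 f(21,9)=48279 f(21,11)=19019 f(21,13)=5775 f(21,15)=1309 f(21,17)=209 f(21,19)=21 f(21,21)=1
t=22: f(22,0)=208012 f(22,2)=326876 f(22,4)=326876 f(22,6)=245157 f(22,8)=144210 f(22,10)=67298 f(22,12)=24794 f(22,14)=7084 f(22,16)=1518 f(22,18)=230 f(22,20)=22 f(22,22)=1
t=23: f(23,-1)=208012 f(23,1)=534888 f(23,3)=653752 f(23,5)=572033 f(23,7)=389367 f(23,9)=211508 f(23,11)=92092 f(23,13)=31878 f(23,15)=8602 f(23,17)=1748 f(23,19)=252 f(23,21)=23 f(23,23)=1
t=24: f(24,0)=742900 f(24,2)=1188640 f(24,4)=1225785 f(24,6)=961400 f(24,8)=600875 f(24,10)=303600 f(24,12)=123970 f(24,14)=40480 f(24,16)=10350 f(24,18)=2000 f(24,20)=275 f(24,22)=24 f(24,24)=1
t=25: f(25,-1)=742900 f(25,1)=1931540 f(25,3)=2414425 f(25,5)=2187185 f(25,7)=1562275 f(25,9)=904475 f(25,11)=427570 f(25,13)=164450 f(25,15)=50830 f(25,17)=12350 f(25,19)=2275 f(25,21)=299 f(25,23)=25 f(25,25)=1
Σ_s f(25,s) = 10400600
P = 10400600/33554432 = 1300075/4194304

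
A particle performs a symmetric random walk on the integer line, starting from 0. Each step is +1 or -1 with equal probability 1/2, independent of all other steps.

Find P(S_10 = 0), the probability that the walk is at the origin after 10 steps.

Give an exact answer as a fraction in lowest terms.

To return to 0 after 10 steps: need exactly 5 steps of +1 and 5 of -1.
Favorable paths: C(10,5) = 252
Total paths: 2^10 = 1024
P = 252/1024 = 63/256

Answer: 63/256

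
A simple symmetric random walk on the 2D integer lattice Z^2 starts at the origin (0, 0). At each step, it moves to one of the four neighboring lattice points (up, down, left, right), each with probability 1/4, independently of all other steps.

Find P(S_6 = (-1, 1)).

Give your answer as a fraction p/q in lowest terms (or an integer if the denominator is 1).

Let h be the number of horizontal steps (so 6-h are vertical). To end at (-1,1) need (h-1)/2 right-steps and ((6-h)+1)/2 up-steps.
Sum over h with 1 ≤ h ≤ 5, h ≡ 1 (mod 2), 6-h ≡ 1 (mod 2):
h=1: C(6,1)·C(1,0)·C(5,3) = 6·1·10 = 60
h=3: C(6,3)·C(3,1)·C(3,2) = 20·3·3 = 180
h=5: C(6,5)·C(5,2)·C(1,1) = 6·10·1 = 60
Total favorable: 300
Total paths: 4^6 = 4096
P = 300/4096 = 75/1024

Answer: 75/1024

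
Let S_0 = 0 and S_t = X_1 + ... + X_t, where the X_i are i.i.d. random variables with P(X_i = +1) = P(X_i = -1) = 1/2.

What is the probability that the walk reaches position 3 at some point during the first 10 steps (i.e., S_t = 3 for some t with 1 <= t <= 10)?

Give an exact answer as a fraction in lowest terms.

Answer: 11/32

Derivation:
Count via complement. Let g(t,s) = #length-t paths at position s with S_1..S_t all ≠ 3.
g(t,s) = g(t-1,s-1) + g(t-1,s+1) for s ≠ 3; g(t,3) = 0.
t=0: g(0,0)=1
t=1: g(1,-1)=1 g(1,1)=1
t=2: g(2,-2)=1 g(2,0)=2 g(2,2)=1
t=3: g(3,-3)=1 g(3,-1)=3 g(3,1)=3
t=4: g(4,-4)=1 g(4,-2)=4 g(4,0)=6 g(4,2)=3
t=5: g(5,-5)=1 g(5,-3)=5 g(5,-1)=10 g(5,1)=9
t=6: g(6,-6)=1 g(6,-4)=6 g(6,-2)=15 g(6,0)=19 g(6,2)=9
t=7: g(7,-7)=1 g(7,-5)=7 g(7,-3)=21 g(7,-1)=34 g(7,1)=28
t=8: g(8,-8)=1 g(8,-6)=8 g(8,-4)=28 g(8,-2)=55 g(8,0)=62 g(8,2)=28
t=9: g(9,-9)=1 g(9,-7)=9 g(9,-5)=36 g(9,-3)=83 g(9,-1)=117 g(9,1)=90
t=10: g(10,-10)=1 g(10,-8)=10 g(10,-6)=45 g(10,-4)=119 g(10,-2)=200 g(10,0)=207 g(10,2)=90
Paths never hitting 3: Σ_s g(10,s) = 672
Paths hitting 3: 2^10 - 672 = 352
P = 352/1024 = 11/32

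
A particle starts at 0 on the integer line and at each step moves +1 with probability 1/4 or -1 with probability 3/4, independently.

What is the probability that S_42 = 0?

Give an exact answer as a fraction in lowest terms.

Answer: 703795935117303228915/2417851639229258349412352

Derivation:
To be at 0 after 42 steps: need exactly 21 steps of +1 and 21 of -1.
Number of such sequences: C(42,21) = 538257874440
Each has probability (1/4)^21 · (3/4)^21 = 10460353203/19342813113834066795298816
P = 538257874440 · 10460353203/19342813113834066795298816 = 703795935117303228915/2417851639229258349412352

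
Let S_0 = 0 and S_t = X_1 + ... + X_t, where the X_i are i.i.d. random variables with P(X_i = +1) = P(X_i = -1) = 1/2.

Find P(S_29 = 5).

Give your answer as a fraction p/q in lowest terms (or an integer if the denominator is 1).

To reach position 5 after 29 steps: need 17 steps of +1 and 12 of -1.
Favorable paths: C(29,17) = 51895935
Total paths: 2^29 = 536870912
P = 51895935/536870912 = 51895935/536870912

Answer: 51895935/536870912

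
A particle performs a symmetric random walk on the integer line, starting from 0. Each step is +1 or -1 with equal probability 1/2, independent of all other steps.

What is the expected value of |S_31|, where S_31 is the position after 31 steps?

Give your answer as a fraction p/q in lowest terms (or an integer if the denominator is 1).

S_31 takes values m ≡ 1 (mod 2) with |m| ≤ 31; P(S_31=m) = C(31,(31+m)/2)/2^31.
Total paths: 2^31 = 2147483648
Distribution: P(S=-31)=1/2147483648, P(S=-29)=31/2147483648, P(S=-27)=465/2147483648, P(S=-25)=4495/2147483648, P(S=-23)=31465/2147483648, P(S=-21)=169911/2147483648, P(S=-19)=736281/2147483648, P(S=-17)=2629575/2147483648, P(S=-15)=7888725/2147483648, P(S=-13)=20160075/2147483648, P(S=-11)=44352165/2147483648, P(S=-9)=84672315/2147483648, P(S=-7)=141120525/2147483648, P(S=-5)=206253075/2147483648, P(S=-3)=265182525/2147483648, P(S=-1)=300540195/2147483648, P(S=1)=300540195/2147483648, P(S=3)=265182525/2147483648, P(S=5)=206253075/2147483648, P(S=7)=141120525/2147483648, P(S=9)=84672315/2147483648, P(S=11)=44352165/2147483648, P(S=13)=20160075/2147483648, P(S=15)=7888725/2147483648, P(S=17)=2629575/2147483648, P(S=19)=736281/2147483648, P(S=21)=169911/2147483648, P(S=23)=31465/2147483648, P(S=25)=4495/2147483648, P(S=27)=465/2147483648, P(S=29)=31/2147483648, P(S=31)=1/2147483648
E[|S_31|] = Σ_m |m|·P(S_31=m) = 9617286240/2147483648 = 300540195/67108864

Answer: 300540195/67108864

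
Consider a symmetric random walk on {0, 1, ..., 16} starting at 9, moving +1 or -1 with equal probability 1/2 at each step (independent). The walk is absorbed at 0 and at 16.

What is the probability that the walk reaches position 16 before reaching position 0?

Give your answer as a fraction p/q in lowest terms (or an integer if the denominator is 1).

Answer: 9/16

Derivation:
Symmetric walk (p = 1/2): the harmonic-function argument gives P(hit 16 before 0 | start at 9) = a/N.
P = 9/16 = 9/16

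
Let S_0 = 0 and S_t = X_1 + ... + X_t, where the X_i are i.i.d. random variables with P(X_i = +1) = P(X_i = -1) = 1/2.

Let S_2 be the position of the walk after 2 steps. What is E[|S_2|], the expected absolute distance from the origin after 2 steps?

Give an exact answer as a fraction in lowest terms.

Answer: 1

Derivation:
S_2 takes values m ≡ 0 (mod 2) with |m| ≤ 2; P(S_2=m) = C(2,(2+m)/2)/2^2.
Total paths: 2^2 = 4
Distribution: P(S=-2)=1/4, P(S=0)=2/4, P(S=2)=1/4
E[|S_2|] = Σ_m |m|·P(S_2=m) = 4/4 = 1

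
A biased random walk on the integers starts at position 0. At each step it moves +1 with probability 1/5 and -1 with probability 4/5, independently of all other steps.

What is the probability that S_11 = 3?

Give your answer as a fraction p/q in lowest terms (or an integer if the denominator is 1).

To reach position 3 after 11 steps: need 7 steps of +1 and 4 steps of -1.
Number of such sequences: C(11,7) = 330
Each has probability (1/5)^7 · (4/5)^4 = 256/48828125
P = 330 · 256/48828125 = 16896/9765625

Answer: 16896/9765625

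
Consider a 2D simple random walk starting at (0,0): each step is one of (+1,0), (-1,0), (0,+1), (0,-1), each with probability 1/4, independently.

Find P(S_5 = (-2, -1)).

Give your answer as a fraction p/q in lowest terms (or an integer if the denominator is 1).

Answer: 25/512

Derivation:
Let h be the number of horizontal steps (so 5-h are vertical). To end at (-2,-1) need (h-2)/2 right-steps and ((5-h)-1)/2 up-steps.
Sum over h with 2 ≤ h ≤ 4, h ≡ 0 (mod 2), 5-h ≡ 1 (mod 2):
h=2: C(5,2)·C(2,0)·C(3,1) = 10·1·3 = 30
h=4: C(5,4)·C(4,1)·C(1,0) = 5·4·1 = 20
Total favorable: 50
Total paths: 4^5 = 1024
P = 50/1024 = 25/512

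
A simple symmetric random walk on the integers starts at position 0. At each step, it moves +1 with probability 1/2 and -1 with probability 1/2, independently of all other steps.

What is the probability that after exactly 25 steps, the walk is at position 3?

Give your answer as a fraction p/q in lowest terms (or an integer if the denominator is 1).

Answer: 557175/4194304

Derivation:
To reach position 3 after 25 steps: need 14 steps of +1 and 11 of -1.
Favorable paths: C(25,14) = 4457400
Total paths: 2^25 = 33554432
P = 4457400/33554432 = 557175/4194304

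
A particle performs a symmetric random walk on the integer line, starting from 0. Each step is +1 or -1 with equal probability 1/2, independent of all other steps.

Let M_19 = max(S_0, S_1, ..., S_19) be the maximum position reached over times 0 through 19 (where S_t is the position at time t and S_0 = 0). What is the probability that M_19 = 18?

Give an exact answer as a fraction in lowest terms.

Answer: 1/524288

Derivation:
Let M_19 = max(S_0,...,S_19). Use the reflection principle: for j ≥ 1, #{paths with M_19 ≥ j} = #{S_19 ≥ j} + #{S_19 ≥ j+1}.
By reflection, #{M_19 ≥ 18} = #{S_19 ≥ 18} + #{S_19 ≥ 19} = 1 + 1 = 2.
#{M_19 ≥ 19} = #{S_19 ≥ 19} + #{S_19 ≥ 20} = 1 + 0 = 1.
#{M_19 = 18} = 2 - 1 = 1.
P(M_19 = 18) = 1/524288 = 1/524288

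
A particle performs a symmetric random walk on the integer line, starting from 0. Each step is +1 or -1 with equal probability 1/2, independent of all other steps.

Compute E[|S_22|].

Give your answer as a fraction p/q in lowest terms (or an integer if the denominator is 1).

Answer: 969969/262144

Derivation:
S_22 takes values m ≡ 0 (mod 2) with |m| ≤ 22; P(S_22=m) = C(22,(22+m)/2)/2^22.
Total paths: 2^22 = 4194304
Distribution: P(S=-22)=1/4194304, P(S=-20)=22/4194304, P(S=-18)=231/4194304, P(S=-16)=1540/4194304, P(S=-14)=7315/4194304, P(S=-12)=26334/4194304, P(S=-10)=74613/4194304, P(S=-8)=170544/4194304, P(S=-6)=319770/4194304, P(S=-4)=497420/4194304, P(S=-2)=646646/4194304, P(S=0)=705432/4194304, P(S=2)=646646/4194304, P(S=4)=497420/4194304, P(S=6)=319770/4194304, P(S=8)=170544/4194304, P(S=10)=74613/4194304, P(S=12)=26334/4194304, P(S=14)=7315/4194304, P(S=16)=1540/4194304, P(S=18)=231/4194304, P(S=20)=22/4194304, P(S=22)=1/4194304
E[|S_22|] = Σ_m |m|·P(S_22=m) = 15519504/4194304 = 969969/262144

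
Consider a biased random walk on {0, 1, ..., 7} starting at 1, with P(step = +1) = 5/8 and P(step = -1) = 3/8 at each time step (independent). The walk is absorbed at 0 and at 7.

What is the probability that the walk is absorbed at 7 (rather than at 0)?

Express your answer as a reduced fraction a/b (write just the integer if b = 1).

Answer: 15625/37969

Derivation:
Biased walk: p = 5/8, q = 3/8, r = q/p = 3/5
Gambler's ruin: P(hit 7 before 0 | start at 1) = (1 - r^a)/(1 - r^N)
r^1 = 3/5; r^7 = 2187/78125
P = (1 - 3/5) / (1 - 2187/78125) = 2/5 / 75938/78125 = 15625/37969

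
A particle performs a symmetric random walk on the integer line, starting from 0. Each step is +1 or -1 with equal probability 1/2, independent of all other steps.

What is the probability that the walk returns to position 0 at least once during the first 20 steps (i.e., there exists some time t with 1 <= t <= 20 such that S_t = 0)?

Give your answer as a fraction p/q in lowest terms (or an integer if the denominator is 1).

Answer: 215955/262144

Derivation:
Count via complement. Let g(t,s) = #length-t paths at position s with S_1..S_t all ≠ 0.
g(t,s) = g(t-1,s-1) + g(t-1,s+1) for s ≠ 0; g(t,0) = 0.
t=0: g(0,0)=1
t=1: g(1,-1)=1 g(1,1)=1
t=2: g(2,-2)=1 g(2,2)=1
t=3: g(3,-3)=1 g(3,-1)=1 g(3,1)=1 g(3,3)=1
t=4: g(4,-4)=1 g(4,-2)=2 g(4,2)=2 g(4,4)=1
t=5: g(5,-5)=1 g(5,-3)=3 g(5,-1)=2 g(5,1)=2 g(5,3)=3 g(5,5)=1
t=6: g(6,-6)=1 g(6,-4)=4 g(6,-2)=5 g(6,2)=5 g(6,4)=4 g(6,6)=1
t=7: g(7,-7)=1 g(7,-5)=5 g(7,-3)=9 g(7,-1)=5 g(7,1)=5 g(7,3)=9 g(7,5)=5 g(7,7)=1
t=8: g(8,-8)=1 g(8,-6)=6 g(8,-4)=14 g(8,-2)=14 g(8,2)=14 g(8,4)=14 g(8,6)=6 g(8,8)=1
t=9: g(9,-9)=1 g(9,-7)=7 g(9,-5)=20 g(9,-3)=28 g(9,-1)=14 g(9,1)=14 g(9,3)=28 g(9,5)=20 g(9,7)=7 g(9,9)=1
t=10: g(10,-10)=1 g(10,-8)=8 g(10,-6)=27 g(10,-4)=48 g(10,-2)=42 g(10,2)=42 g(10,4)=48 g(10,6)=27 g(10,8)=8 g(10,10)=1
t=11: g(11,-11)=1 g(11,-9)=9 g(11,-7)=35 g(11,-5)=75 g(11,-3)=90 g(11,-1)=42 g(11,1)=42 g(11,3)=90 g(11,5)=75 g(11,7)=35 g(11,9)=9 g(11,11)=1
t=12: g(12,-12)=1 g(12,-10)=10 g(12,-8)=44 g(12,-6)=110 g(12,-4)=165 g(12,-2)=132 g(12,2)=132 g(12,4)=165 g(12,6)=110 g(12,8)=44 g(12,10)=10 g(12,12)=1
t=13: g(13,-13)=1 g(13,-11)=11 g(13,-9)=54 g(13,-7)=154 g(13,-5)=275 g(13,-3)=297 g(13,-1)=132 g(13,1)=132 g(13,3)=297 g(13,5)=275 g(13,7)=154 g(13,9)=54 g(13,11)=11 g(13,13)=1
t=14: g(14,-14)=1 g(14,-12)=12 g(14,-10)=65 g(14,-8)=208 g(14,-6)=429 g(14,-4)=572 g(14,-2)=429 g(14,2)=429 g(14,4)=572 g(14,6)=429 g(14,8)=208 g(14,10)=65 g(14,12)=12 g(14,14)=1
t=15: g(15,-15)=1 g(15,-13)=13 g(15,-11)=77 g(15,-9)=273 g(15,-7)=637 g(15,-5)=1001 g(15,-3)=1001 g(15,-1)=429 g(15,1)=429 g(15,3)=1001 g(15,5)=1001 g(15,7)=637 g(15,9)=273 g(15,11)=77 g(15,13)=13 g(15,15)=1
t=16: g(16,-16)=1 g(16,-14)=14 g(16,-12)=90 g(16,-10)=350 g(16,-8)=910 g(16,-6)=1638 g(16,-4)=2002 g(16,-2)=1430 g(16,2)=1430 g(16,4)=2002 g(16,6)=1638 g(16,8)=910 g(16,10)=350 g(16,12)=90 g(16,14)=14 g(16,16)=1
t=17: g(17,-17)=1 g(17,-15)=15 g(17,-13)=104 g(17,-11)=440 g(17,-9)=1260 g(17,-7)=2548 g(17,-5)=3640 g(17,-3)=3432 g(17,-1)=1430 g(17,1)=1430 g(17,3)=3432 g(17,5)=3640 g(17,7)=2548 g(17,9)=1260 g(17,11)=440 g(17,13)=104 g(17,15)=15 g(17,17)=1
t=18: g(18,-18)=1 g(18,-16)=16 g(18,-14)=119 g(18,-12)=544 g(18,-10)=1700 g(18,-8)=3808 g(18,-6)=6188 g(18,-4)=7072 g(18,-2)=4862 g(18,2)=4862 g(18,4)=7072 g(18,6)=6188 g(18,8)=3808 g(18,10)=1700 g(18,12)=544 g(18,14)=119 g(18,16)=16 g(18,18)=1
t=19: g(19,-19)=1 g(19,-17)=17 g(19,-15)=135 g(19,-13)=663 g(19,-11)=2244 g(19,-9)=5508 g(19,-7)=9996 g(19,-5)=13260 g(19,-3)=11934 g(19,-1)=4862 g(19,1)=4862 g(19,3)=11934 g(19,5)=13260 g(19,7)=9996 g(19,9)=5508 g(19,11)=2244 g(19,13)=663 g(19,15)=135 g(19,17)=17 g(19,19)=1
t=20: g(20,-20)=1 g(20,-18)=18 g(20,-16)=152 g(20,-14)=798 g(20,-12)=2907 g(20,-10)=7752 g(20,-8)=15504 g(20,-6)=23256 g(20,-4)=25194 g(20,-2)=16796 g(20,2)=16796 g(20,4)=25194 g(20,6)=23256 g(20,8)=15504 g(20,10)=7752 g(20,12)=2907 g(20,14)=798 g(20,16)=152 g(20,18)=18 g(20,20)=1
Paths never hitting 0: Σ_s g(20,s) = 184756
Paths hitting 0: 2^20 - 184756 = 863820
P = 863820/1048576 = 215955/262144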